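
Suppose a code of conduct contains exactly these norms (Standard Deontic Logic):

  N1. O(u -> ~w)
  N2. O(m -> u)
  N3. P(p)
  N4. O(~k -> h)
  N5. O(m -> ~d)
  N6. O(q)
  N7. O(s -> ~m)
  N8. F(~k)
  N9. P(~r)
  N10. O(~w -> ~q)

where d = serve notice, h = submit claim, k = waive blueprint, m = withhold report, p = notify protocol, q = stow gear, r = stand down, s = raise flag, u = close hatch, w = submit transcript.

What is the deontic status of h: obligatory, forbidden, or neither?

Premise 4 is O(~k -> h), but O(~k) is not derivable from the premises, so it does not yield O(h).
No premise or chain of K-axiom applications forces O(h), and none forces O(~h). So h is neither obligatory nor forbidden under these norms.

Neither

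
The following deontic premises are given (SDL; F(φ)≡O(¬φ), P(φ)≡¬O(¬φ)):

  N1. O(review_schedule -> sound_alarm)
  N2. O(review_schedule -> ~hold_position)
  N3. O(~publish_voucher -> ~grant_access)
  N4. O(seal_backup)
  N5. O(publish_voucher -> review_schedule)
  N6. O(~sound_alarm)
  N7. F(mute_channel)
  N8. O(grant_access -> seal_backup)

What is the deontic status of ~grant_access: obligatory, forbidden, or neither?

Obligatory

Premise 6 states O(~sound_alarm) outright.
The contrapositive of premise 1 (O(review_schedule -> sound_alarm)) is O(~sound_alarm -> ~review_schedule), and O(~sound_alarm) is already established, so O(~review_schedule).
Premise 5, O(publish_voucher -> review_schedule), contraposes to O(~review_schedule -> ~publish_voucher); with O(~review_schedule) we get O(~publish_voucher).
Applying K to premise 3 (O(~publish_voucher -> ~grant_access)) and O(~publish_voucher) yields O(~grant_access).
Premises 2, 4, 7, 8 do not contribute to this derivation.
Hence ~grant_access is obligatory.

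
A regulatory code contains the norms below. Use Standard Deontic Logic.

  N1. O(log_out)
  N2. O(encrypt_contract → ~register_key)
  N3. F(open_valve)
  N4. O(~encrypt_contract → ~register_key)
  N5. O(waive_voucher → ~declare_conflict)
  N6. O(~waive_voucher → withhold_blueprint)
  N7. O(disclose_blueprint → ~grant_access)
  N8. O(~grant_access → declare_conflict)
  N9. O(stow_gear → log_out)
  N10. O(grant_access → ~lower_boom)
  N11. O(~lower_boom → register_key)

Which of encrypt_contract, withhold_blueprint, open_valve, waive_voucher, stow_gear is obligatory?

By case analysis on ~encrypt_contract: premise 4 gives O(~encrypt_contract → ~register_key) and premise 2 gives O(encrypt_contract → ~register_key), so O(~register_key) either way.
The contrapositive of premise 11 (O(~lower_boom → register_key)) is O(~register_key → lower_boom), and O(~register_key) is already established, so O(lower_boom).
Premise 10, O(grant_access → ~lower_boom), contraposes to O(lower_boom → ~grant_access); with O(lower_boom) we get O(~grant_access).
Premise 8 is O(~grant_access → declare_conflict); since O(~grant_access), deontic closure gives O(declare_conflict).
The contrapositive of premise 5 (O(waive_voucher → ~declare_conflict)) is O(declare_conflict → ~waive_voucher), and O(declare_conflict) is already established, so O(~waive_voucher).
With premise 6, O(~waive_voucher → withhold_blueprint), the K-axiom yields O(withhold_blueprint).
So O(withhold_blueprint) holds — withhold_blueprint is obligatory. None of the other listed options is made obligatory by any chain of premises.

withhold_blueprint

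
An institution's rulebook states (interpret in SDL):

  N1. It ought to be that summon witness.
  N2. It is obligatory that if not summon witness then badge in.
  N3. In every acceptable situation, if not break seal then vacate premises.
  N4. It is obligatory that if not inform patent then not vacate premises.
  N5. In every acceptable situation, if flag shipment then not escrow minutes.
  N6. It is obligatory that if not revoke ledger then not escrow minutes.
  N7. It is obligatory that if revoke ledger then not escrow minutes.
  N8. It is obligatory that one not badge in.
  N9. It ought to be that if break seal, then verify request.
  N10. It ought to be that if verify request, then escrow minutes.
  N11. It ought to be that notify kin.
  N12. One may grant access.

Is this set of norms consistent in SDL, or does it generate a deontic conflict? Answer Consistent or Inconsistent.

Consistent

Premise 2 is O(¬summon_witness → badge_in), but O(¬summon_witness) is not derivable from the premises, so it does not yield O(badge_in).
So O(badge_in) is not derivable, and the apparent clash with O(¬badge_in) does not arise.
A world satisfying every obligation exists (e.g. badge_in=false, break_seal=false, escrow_minutes=false, flag_shipment=false, grant_access=false, inform_patent=true, notify_kin=true, revoke_ledger=false, summon_witness=true, vacate_premises=true, verify_request=false); no atom is both obligatory and forbidden, so the set is consistent.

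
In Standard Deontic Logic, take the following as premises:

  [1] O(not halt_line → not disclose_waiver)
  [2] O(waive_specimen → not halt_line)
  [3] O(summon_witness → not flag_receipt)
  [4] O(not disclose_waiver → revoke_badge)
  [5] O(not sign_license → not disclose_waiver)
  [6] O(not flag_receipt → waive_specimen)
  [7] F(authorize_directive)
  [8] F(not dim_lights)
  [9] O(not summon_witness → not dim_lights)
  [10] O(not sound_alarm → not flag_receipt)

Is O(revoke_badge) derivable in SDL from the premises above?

Yes

Premise 8 is F(not dim_lights), i.e. O(dim_lights).
The contrapositive of premise 9 (O(not summon_witness → not dim_lights)) is O(dim_lights → summon_witness), and O(dim_lights) is already established, so O(summon_witness).
From O(summon_witness) and premise 3, O(summon_witness → not flag_receipt), we obtain O(not flag_receipt).
Premise 6 is O(not flag_receipt → waive_specimen); since O(not flag_receipt), deontic closure gives O(waive_specimen).
With premise 2, O(waive_specimen → not halt_line), the K-axiom yields O(not halt_line).
From O(not halt_line) and premise 1, O(not halt_line → not disclose_waiver), we obtain O(not disclose_waiver).
Applying K to premise 4 (O(not disclose_waiver → revoke_badge)) and O(not disclose_waiver) yields O(revoke_badge).
Premises 5, 7, 10 do not contribute to this derivation.
So O(revoke_badge) follows.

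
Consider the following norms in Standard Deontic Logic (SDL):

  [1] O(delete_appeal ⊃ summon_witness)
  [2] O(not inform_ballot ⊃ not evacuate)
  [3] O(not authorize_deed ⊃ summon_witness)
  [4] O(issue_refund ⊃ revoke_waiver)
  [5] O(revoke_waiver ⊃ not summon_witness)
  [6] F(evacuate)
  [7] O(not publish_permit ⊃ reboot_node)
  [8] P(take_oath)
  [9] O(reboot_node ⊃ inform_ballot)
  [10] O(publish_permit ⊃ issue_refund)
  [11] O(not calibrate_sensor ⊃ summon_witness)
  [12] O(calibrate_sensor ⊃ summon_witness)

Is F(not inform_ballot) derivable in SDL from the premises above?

Yes

By case analysis on calibrate_sensor: premise 12 gives O(calibrate_sensor ⊃ summon_witness) and premise 11 gives O(not calibrate_sensor ⊃ summon_witness), so O(summon_witness) either way.
Premise 5 is O(revoke_waiver ⊃ not summon_witness); contrapositively O(summon_witness ⊃ not revoke_waiver). Since O(summon_witness) holds, K gives O(not revoke_waiver).
Premise 4 is O(issue_refund ⊃ revoke_waiver); contrapositively O(not revoke_waiver ⊃ not issue_refund). Since O(not revoke_waiver) holds, K gives O(not issue_refund).
Premise 10 is O(publish_permit ⊃ issue_refund); contrapositively O(not issue_refund ⊃ not publish_permit). Since O(not issue_refund) holds, K gives O(not publish_permit).
From O(not publish_permit) and premise 7, O(not publish_permit ⊃ reboot_node), we obtain O(reboot_node).
Premise 9 is O(reboot_node ⊃ inform_ballot); since O(reboot_node), deontic closure gives O(inform_ballot).
Premises 1, 2, 3, 6, 8 do not contribute to this derivation.
So O(inform_ballot) holds, i.e. F(not inform_ballot). The claim follows.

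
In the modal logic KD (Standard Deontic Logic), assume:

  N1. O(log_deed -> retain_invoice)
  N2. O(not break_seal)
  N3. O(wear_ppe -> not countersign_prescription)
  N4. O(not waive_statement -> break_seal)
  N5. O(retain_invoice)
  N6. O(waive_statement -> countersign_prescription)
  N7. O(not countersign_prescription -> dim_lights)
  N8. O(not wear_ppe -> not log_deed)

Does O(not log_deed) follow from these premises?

Yes

From premise 2 we have O(not break_seal).
Premise 4, O(not waive_statement -> break_seal), contraposes to O(not break_seal -> waive_statement); with O(not break_seal) we get O(waive_statement).
Applying K to premise 6 (O(waive_statement -> countersign_prescription)) and O(waive_statement) yields O(countersign_prescription).
The contrapositive of premise 3 (O(wear_ppe -> not countersign_prescription)) is O(countersign_prescription -> not wear_ppe), and O(countersign_prescription) is already established, so O(not wear_ppe).
Premise 8 is O(not wear_ppe -> not log_deed); since O(not wear_ppe), deontic closure gives O(not log_deed).
Premises 1, 5, 7 do not contribute to this derivation.
So O(not log_deed) follows.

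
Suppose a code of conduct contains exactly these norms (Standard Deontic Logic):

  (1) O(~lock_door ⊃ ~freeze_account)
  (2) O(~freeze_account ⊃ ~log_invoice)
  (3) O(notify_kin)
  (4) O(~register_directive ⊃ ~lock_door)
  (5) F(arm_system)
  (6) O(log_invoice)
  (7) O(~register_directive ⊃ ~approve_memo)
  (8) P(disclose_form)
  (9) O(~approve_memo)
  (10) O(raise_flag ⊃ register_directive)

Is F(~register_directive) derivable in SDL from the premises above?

Premise 6 states O(log_invoice) outright.
The contrapositive of premise 2 (O(~freeze_account ⊃ ~log_invoice)) is O(log_invoice ⊃ freeze_account), and O(log_invoice) is already established, so O(freeze_account).
Premise 1 is O(~lock_door ⊃ ~freeze_account); contrapositively O(freeze_account ⊃ lock_door). Since O(freeze_account) holds, K gives O(lock_door).
Premise 4, O(~register_directive ⊃ ~lock_door), contraposes to O(lock_door ⊃ register_directive); with O(lock_door) we get O(register_directive).
Premises 3, 5, 7, 8, 9, 10 do not contribute to this derivation.
So O(register_directive) holds, i.e. F(~register_directive). The claim follows.

Yes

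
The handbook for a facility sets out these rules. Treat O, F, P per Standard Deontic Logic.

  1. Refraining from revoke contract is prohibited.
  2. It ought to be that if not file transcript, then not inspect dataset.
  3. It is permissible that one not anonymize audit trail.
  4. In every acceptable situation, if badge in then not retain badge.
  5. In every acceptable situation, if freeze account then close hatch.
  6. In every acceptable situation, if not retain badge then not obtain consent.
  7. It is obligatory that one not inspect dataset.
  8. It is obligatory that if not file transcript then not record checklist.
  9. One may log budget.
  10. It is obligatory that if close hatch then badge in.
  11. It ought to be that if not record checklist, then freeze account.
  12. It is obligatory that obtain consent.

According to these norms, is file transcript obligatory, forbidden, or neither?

Premise 12 states O(obtain_consent) outright.
The contrapositive of premise 6 (O(¬retain_badge → ¬obtain_consent)) is O(obtain_consent → retain_badge), and O(obtain_consent) is already established, so O(retain_badge).
Premise 4 is O(badge_in → ¬retain_badge); contrapositively O(retain_badge → ¬badge_in). Since O(retain_badge) holds, K gives O(¬badge_in).
Premise 10, O(close_hatch → badge_in), contraposes to O(¬badge_in → ¬close_hatch); with O(¬badge_in) we get O(¬close_hatch).
Premise 5, O(freeze_account → close_hatch), contraposes to O(¬close_hatch → ¬freeze_account); with O(¬close_hatch) we get O(¬freeze_account).
Premise 11 is O(¬record_checklist → freeze_account); contrapositively O(¬freeze_account → record_checklist). Since O(¬freeze_account) holds, K gives O(record_checklist).
Premise 8, O(¬file_transcript → ¬record_checklist), contraposes to O(record_checklist → file_transcript); with O(record_checklist) we get O(file_transcript).
Premises 1, 2, 3, 7, 9 do not contribute to this derivation.
Hence file_transcript is obligatory.

Obligatory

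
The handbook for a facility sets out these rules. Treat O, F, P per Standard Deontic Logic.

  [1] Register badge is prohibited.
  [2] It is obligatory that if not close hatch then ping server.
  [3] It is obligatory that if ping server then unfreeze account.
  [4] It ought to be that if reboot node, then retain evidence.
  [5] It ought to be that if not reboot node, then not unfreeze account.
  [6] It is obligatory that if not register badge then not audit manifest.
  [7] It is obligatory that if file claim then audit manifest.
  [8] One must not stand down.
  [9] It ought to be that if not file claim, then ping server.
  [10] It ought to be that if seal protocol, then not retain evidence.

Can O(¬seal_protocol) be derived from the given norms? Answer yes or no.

Yes

Premise 1 is F(register_badge), i.e. O(¬register_badge).
From O(¬register_badge) and premise 6, O(¬register_badge → ¬audit_manifest), we obtain O(¬audit_manifest).
The contrapositive of premise 7 (O(file_claim → audit_manifest)) is O(¬audit_manifest → ¬file_claim), and O(¬audit_manifest) is already established, so O(¬file_claim).
With premise 9, O(¬file_claim → ping_server), the K-axiom yields O(ping_server).
Premise 3 is O(ping_server → unfreeze_account); since O(ping_server), deontic closure gives O(unfreeze_account).
The contrapositive of premise 5 (O(¬reboot_node → ¬unfreeze_account)) is O(unfreeze_account → reboot_node), and O(unfreeze_account) is already established, so O(reboot_node).
Premise 4 is O(reboot_node → retain_evidence); since O(reboot_node), deontic closure gives O(retain_evidence).
The contrapositive of premise 10 (O(seal_protocol → ¬retain_evidence)) is O(retain_evidence → ¬seal_protocol), and O(retain_evidence) is already established, so O(¬seal_protocol).
Premises 2, 8 do not contribute to this derivation.
So O(¬seal_protocol) follows.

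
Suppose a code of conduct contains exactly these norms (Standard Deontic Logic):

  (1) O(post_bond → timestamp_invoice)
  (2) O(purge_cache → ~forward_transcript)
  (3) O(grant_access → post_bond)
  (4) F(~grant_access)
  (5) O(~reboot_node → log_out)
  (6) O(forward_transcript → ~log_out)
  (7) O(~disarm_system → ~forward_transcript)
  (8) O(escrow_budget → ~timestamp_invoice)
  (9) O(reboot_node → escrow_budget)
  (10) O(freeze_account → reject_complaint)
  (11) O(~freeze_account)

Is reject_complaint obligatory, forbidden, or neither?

Neither

Premise 10 is O(freeze_account → reject_complaint), but O(freeze_account) is not derivable from the premises, so it does not yield O(reject_complaint).
No premise or chain of K-axiom applications forces O(reject_complaint), and none forces O(~reject_complaint). So reject_complaint is neither obligatory nor forbidden under these norms.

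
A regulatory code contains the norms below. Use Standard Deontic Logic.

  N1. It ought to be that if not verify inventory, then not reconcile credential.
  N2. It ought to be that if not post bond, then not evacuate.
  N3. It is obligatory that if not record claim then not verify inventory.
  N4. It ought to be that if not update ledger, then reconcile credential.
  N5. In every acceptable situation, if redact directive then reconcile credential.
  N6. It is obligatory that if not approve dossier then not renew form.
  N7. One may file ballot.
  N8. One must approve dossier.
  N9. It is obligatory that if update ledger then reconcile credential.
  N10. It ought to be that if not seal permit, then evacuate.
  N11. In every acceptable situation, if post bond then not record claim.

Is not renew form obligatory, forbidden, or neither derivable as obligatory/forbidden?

Premise 6 is O(¬approve_dossier → ¬renew_form), but O(¬approve_dossier) is not derivable from the premises, so it does not yield O(¬renew_form).
No premise or chain of K-axiom applications forces O(¬renew_form), and none forces O(renew_form). So ¬renew_form is neither obligatory nor forbidden under these norms.

Neither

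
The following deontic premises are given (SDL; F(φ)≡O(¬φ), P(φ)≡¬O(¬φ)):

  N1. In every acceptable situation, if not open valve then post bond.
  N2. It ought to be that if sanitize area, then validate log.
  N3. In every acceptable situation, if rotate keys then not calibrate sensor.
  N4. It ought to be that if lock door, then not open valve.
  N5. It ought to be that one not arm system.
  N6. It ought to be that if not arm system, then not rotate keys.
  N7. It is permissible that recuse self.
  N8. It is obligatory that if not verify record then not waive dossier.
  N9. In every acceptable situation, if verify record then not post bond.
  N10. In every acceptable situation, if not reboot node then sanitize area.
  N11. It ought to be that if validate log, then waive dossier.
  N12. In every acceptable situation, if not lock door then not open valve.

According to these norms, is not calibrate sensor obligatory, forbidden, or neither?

Premise 3 is O(rotate_keys → ¬calibrate_sensor), but O(rotate_keys) is not derivable from the premises, so it does not yield O(¬calibrate_sensor).
No premise or chain of K-axiom applications forces O(¬calibrate_sensor), and none forces O(calibrate_sensor). So ¬calibrate_sensor is neither obligatory nor forbidden under these norms.

Neither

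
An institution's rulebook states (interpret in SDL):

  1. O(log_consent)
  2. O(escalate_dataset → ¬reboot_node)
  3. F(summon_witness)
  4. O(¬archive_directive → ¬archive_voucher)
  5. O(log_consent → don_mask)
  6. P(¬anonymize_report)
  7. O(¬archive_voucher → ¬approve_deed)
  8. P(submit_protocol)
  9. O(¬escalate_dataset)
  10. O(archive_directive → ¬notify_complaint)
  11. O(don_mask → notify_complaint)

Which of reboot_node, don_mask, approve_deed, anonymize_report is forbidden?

Premise 1 states O(log_consent) outright.
From O(log_consent) and premise 5, O(log_consent → don_mask), we obtain O(don_mask).
Applying K to premise 11 (O(don_mask → notify_complaint)) and O(don_mask) yields O(notify_complaint).
The contrapositive of premise 10 (O(archive_directive → ¬notify_complaint)) is O(notify_complaint → ¬archive_directive), and O(notify_complaint) is already established, so O(¬archive_directive).
Premise 4 is O(¬archive_directive → ¬archive_voucher); since O(¬archive_directive), deontic closure gives O(¬archive_voucher).
Premise 7 is O(¬archive_voucher → ¬approve_deed); since O(¬archive_voucher), deontic closure gives O(¬approve_deed).
So O(¬approve_deed) holds, i.e. approve_deed is forbidden. None of the other listed options is forbidden under the premises.

approve_deed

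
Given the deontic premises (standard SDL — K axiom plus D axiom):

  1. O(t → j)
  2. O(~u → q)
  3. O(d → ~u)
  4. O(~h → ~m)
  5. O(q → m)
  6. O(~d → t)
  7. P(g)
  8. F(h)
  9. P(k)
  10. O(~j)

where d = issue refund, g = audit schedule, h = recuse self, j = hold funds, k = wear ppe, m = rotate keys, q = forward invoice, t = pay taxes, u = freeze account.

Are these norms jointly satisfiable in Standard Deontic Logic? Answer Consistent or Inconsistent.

F(h) at premise 8 means O(~h).
With premise 4, O(~h → ~m), the K-axiom yields O(~m).
Premise 5, O(q → m), contraposes to O(~m → ~q); with O(~m) we get O(~q).
The contrapositive of premise 2 (O(~u → q)) is O(~q → u), and O(~q) is already established, so O(u).
Premise 3 is O(d → ~u); contrapositively O(u → ~d). Since O(u) holds, K gives O(~d).
With premise 6, O(~d → t), the K-axiom yields O(t).
Applying K to premise 1 (O(t → j)) and O(t) yields O(j).
However, premise 10 gives O(~j).
We now have both O(j) and O(~j) — j is simultaneously obligatory and forbidden, violating the D-axiom.

Inconsistent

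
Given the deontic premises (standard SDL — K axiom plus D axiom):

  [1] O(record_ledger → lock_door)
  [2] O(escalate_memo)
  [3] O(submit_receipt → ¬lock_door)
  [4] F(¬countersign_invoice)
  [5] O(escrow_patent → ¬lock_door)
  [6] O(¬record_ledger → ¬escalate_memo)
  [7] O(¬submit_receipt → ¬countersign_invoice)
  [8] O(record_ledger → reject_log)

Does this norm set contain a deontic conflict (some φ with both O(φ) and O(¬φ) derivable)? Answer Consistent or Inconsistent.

Premise 4, F(¬countersign_invoice), is equivalent to O(countersign_invoice).
Premise 7, O(¬submit_receipt → ¬countersign_invoice), contraposes to O(countersign_invoice → submit_receipt); with O(countersign_invoice) we get O(submit_receipt).
Premise 3 is O(submit_receipt → ¬lock_door); since O(submit_receipt), deontic closure gives O(¬lock_door).
Premise 1, O(record_ledger → lock_door), contraposes to O(¬lock_door → ¬record_ledger); with O(¬lock_door) we get O(¬record_ledger).
From O(¬record_ledger) and premise 6, O(¬record_ledger → ¬escalate_memo), we obtain O(¬escalate_memo).
Yet premise 2 states O(escalate_memo).
We now have both O(¬escalate_memo) and O(escalate_memo) — escalate_memo is simultaneously obligatory and forbidden, violating the D-axiom.

Inconsistent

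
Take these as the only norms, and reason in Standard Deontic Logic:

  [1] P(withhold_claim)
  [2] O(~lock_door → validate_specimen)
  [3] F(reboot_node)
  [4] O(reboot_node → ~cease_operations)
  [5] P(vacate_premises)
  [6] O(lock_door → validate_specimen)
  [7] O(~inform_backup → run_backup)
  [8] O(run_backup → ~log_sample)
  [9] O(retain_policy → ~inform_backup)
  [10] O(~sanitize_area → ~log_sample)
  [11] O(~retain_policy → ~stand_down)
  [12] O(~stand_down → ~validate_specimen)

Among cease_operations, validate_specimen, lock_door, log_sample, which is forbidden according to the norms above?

log_sample

By case analysis on ~lock_door: premise 2 gives O(~lock_door → validate_specimen) and premise 6 gives O(lock_door → validate_specimen), so O(validate_specimen) either way.
Premise 12 is O(~stand_down → ~validate_specimen); contrapositively O(validate_specimen → stand_down). Since O(validate_specimen) holds, K gives O(stand_down).
Premise 11, O(~retain_policy → ~stand_down), contraposes to O(stand_down → retain_policy); with O(stand_down) we get O(retain_policy).
With premise 9, O(retain_policy → ~inform_backup), the K-axiom yields O(~inform_backup).
Premise 7 is O(~inform_backup → run_backup); since O(~inform_backup), deontic closure gives O(run_backup).
Premise 8 is O(run_backup → ~log_sample); since O(run_backup), deontic closure gives O(~log_sample).
So O(~log_sample) holds, i.e. log_sample is forbidden. None of the other listed options is forbidden under the premises.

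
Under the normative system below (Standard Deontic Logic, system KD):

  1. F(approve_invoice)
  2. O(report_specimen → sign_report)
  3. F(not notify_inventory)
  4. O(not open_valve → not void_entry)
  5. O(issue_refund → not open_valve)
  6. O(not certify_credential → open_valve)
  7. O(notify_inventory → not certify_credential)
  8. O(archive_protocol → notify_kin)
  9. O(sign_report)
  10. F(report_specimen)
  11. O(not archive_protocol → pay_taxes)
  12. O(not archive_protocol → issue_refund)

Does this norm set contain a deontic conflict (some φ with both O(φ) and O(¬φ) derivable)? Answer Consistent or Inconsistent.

Premise 2 is O(report_specimen → sign_report); even if O(sign_report) held, inferring O(report_specimen) would be affirming the consequent — invalid.
So O(report_specimen) is not derivable, and the apparent clash with O(not report_specimen) does not arise.
A world satisfying every obligation exists (e.g. approve_invoice=false, archive_protocol=true, certify_credential=false, issue_refund=false, notify_inventory=true, notify_kin=true, open_valve=true, pay_taxes=false, report_specimen=false, sign_report=true, void_entry=false); no atom is both obligatory and forbidden, so the set is consistent.

Consistent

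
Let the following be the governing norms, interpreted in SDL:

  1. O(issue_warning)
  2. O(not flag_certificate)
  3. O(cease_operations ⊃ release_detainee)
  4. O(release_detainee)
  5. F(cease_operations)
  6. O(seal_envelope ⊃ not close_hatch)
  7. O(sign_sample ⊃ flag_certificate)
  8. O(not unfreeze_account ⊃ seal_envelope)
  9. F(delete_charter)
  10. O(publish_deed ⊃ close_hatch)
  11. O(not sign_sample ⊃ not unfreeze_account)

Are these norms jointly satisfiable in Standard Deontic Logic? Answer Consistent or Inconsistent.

Consistent

Premise 3 is O(cease_operations ⊃ release_detainee); even if O(release_detainee) held, inferring O(cease_operations) would be affirming the consequent — invalid.
So O(cease_operations) is not derivable, and the apparent clash with O(not cease_operations) does not arise.
A world satisfying every obligation exists (e.g. cease_operations=false, close_hatch=false, delete_charter=false, flag_certificate=false, issue_warning=true, publish_deed=false, release_detainee=true, seal_envelope=true, sign_sample=false, unfreeze_account=false); no atom is both obligatory and forbidden, so the set is consistent.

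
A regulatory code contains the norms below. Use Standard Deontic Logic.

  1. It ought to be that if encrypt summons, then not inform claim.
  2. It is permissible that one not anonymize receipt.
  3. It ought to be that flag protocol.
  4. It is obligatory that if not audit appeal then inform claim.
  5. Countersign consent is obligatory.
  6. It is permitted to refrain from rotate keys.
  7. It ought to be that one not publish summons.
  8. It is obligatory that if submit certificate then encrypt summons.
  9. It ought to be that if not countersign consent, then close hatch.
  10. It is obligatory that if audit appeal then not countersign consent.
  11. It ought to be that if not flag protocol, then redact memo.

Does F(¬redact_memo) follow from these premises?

No

Premise 11 is O(¬flag_protocol → redact_memo), but O(¬flag_protocol) is not derivable from the premises, so it does not yield O(redact_memo).
No other premise forces O(redact_memo). An ideal world satisfying every premise can still have ¬redact_memo true, so F(¬redact_memo) is not derivable.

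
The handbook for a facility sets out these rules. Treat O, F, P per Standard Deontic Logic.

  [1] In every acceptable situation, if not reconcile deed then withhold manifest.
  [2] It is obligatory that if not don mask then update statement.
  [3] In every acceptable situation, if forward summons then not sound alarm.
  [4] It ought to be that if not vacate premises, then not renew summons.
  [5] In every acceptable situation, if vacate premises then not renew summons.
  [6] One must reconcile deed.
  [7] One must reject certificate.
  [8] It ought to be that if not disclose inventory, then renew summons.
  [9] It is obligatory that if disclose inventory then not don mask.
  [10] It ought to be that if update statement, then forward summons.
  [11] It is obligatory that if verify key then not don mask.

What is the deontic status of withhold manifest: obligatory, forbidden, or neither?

Neither

Premise 1 is O(¬reconcile_deed → withhold_manifest), but O(¬reconcile_deed) is not derivable from the premises, so it does not yield O(withhold_manifest).
No premise or chain of K-axiom applications forces O(withhold_manifest), and none forces O(¬withhold_manifest). So withhold_manifest is neither obligatory nor forbidden under these norms.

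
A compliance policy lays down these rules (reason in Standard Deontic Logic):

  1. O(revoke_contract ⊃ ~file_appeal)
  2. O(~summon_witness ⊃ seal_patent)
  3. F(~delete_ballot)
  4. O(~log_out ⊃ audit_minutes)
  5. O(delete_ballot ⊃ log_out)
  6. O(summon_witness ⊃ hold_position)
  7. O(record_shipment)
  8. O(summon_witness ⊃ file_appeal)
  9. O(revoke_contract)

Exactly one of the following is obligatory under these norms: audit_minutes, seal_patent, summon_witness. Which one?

From premise 9 we have O(revoke_contract).
With premise 1, O(revoke_contract ⊃ ~file_appeal), the K-axiom yields O(~file_appeal).
Premise 8 is O(summon_witness ⊃ file_appeal); contrapositively O(~file_appeal ⊃ ~summon_witness). Since O(~file_appeal) holds, K gives O(~summon_witness).
From O(~summon_witness) and premise 2, O(~summon_witness ⊃ seal_patent), we obtain O(seal_patent).
So O(seal_patent) holds — seal_patent is obligatory. None of the other listed options is made obligatory by any chain of premises.

seal_patent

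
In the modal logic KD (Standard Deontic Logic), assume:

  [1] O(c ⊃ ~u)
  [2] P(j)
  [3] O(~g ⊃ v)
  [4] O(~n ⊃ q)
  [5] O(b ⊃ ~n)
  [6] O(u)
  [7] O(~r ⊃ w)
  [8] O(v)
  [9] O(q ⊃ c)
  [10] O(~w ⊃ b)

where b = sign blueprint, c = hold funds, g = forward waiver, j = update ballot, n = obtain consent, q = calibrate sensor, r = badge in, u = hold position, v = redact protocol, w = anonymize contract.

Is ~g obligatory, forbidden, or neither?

Neither

Premise 3 is O(~g ⊃ v); even if O(v) held, inferring O(~g) would be affirming the consequent — invalid.
No premise or chain of K-axiom applications forces O(~g), and none forces O(g). So ~g is neither obligatory nor forbidden under these norms.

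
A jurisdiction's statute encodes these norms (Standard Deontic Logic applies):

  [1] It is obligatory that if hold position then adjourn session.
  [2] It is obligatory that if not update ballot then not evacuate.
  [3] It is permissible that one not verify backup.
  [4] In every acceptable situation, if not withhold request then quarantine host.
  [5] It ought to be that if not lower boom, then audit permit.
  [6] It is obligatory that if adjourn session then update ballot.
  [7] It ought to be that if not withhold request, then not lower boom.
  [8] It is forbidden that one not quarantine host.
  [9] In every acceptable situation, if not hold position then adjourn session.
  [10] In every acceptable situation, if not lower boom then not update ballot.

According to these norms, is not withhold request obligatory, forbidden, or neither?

Premises 1 and 9 cover both cases: O(hold_position → adjourn_session) and O(¬hold_position → adjourn_session). Since hold_position ∨ ¬hold_position is a tautology, O(adjourn_session) follows.
With premise 6, O(adjourn_session → update_ballot), the K-axiom yields O(update_ballot).
The contrapositive of premise 10 (O(¬lower_boom → ¬update_ballot)) is O(update_ballot → lower_boom), and O(update_ballot) is already established, so O(lower_boom).
The contrapositive of premise 7 (O(¬withhold_request → ¬lower_boom)) is O(lower_boom → withhold_request), and O(lower_boom) is already established, so O(withhold_request).
Premises 2, 3, 4, 5, 8 do not contribute to this derivation.
Thus O(withhold_request), which is F(¬withhold_request): ¬withhold_request is forbidden.

Forbidden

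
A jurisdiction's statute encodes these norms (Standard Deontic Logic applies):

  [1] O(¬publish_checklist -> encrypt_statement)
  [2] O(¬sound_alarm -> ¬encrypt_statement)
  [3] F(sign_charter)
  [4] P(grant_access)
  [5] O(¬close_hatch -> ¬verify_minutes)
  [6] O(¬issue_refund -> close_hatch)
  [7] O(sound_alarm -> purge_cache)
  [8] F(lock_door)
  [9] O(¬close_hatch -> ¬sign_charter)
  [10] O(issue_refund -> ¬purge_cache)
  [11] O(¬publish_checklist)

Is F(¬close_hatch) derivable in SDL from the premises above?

Premise 11 gives O(¬publish_checklist).
From O(¬publish_checklist) and premise 1, O(¬publish_checklist -> encrypt_statement), we obtain O(encrypt_statement).
The contrapositive of premise 2 (O(¬sound_alarm -> ¬encrypt_statement)) is O(encrypt_statement -> sound_alarm), and O(encrypt_statement) is already established, so O(sound_alarm).
From O(sound_alarm) and premise 7, O(sound_alarm -> purge_cache), we obtain O(purge_cache).
Premise 10, O(issue_refund -> ¬purge_cache), contraposes to O(purge_cache -> ¬issue_refund); with O(purge_cache) we get O(¬issue_refund).
Applying K to premise 6 (O(¬issue_refund -> close_hatch)) and O(¬issue_refund) yields O(close_hatch).
Premises 3, 4, 5, 8, 9 do not contribute to this derivation.
So O(close_hatch) holds, i.e. F(¬close_hatch). The claim follows.

Yes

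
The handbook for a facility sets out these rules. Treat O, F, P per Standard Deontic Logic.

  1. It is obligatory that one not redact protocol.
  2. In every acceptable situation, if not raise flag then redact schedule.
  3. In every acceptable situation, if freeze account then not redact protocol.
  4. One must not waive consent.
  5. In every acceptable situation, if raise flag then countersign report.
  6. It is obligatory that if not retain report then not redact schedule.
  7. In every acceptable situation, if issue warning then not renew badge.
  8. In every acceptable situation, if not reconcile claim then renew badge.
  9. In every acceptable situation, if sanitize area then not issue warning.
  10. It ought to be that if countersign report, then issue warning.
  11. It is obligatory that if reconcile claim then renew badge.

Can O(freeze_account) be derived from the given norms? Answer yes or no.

Premise 3 is O(freeze_account → ¬redact_protocol); even if O(¬redact_protocol) held, inferring O(freeze_account) would be affirming the consequent — invalid.
No other premise forces O(freeze_account). An ideal world satisfying every premise can still have freeze_account false, so O(freeze_account) is not derivable.

No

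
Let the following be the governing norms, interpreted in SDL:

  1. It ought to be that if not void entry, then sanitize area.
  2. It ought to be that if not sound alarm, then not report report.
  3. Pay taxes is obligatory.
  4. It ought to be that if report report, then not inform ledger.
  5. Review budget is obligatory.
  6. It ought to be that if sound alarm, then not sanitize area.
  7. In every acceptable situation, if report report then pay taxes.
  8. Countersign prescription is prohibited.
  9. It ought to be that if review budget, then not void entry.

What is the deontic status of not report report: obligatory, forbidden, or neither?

Obligatory

From premise 5 we have O(review_budget).
With premise 9, O(review_budget → ¬void_entry), the K-axiom yields O(¬void_entry).
Premise 1 is O(¬void_entry → sanitize_area); since O(¬void_entry), deontic closure gives O(sanitize_area).
Premise 6, O(sound_alarm → ¬sanitize_area), contraposes to O(sanitize_area → ¬sound_alarm); with O(sanitize_area) we get O(¬sound_alarm).
Applying K to premise 2 (O(¬sound_alarm → ¬report_report)) and O(¬sound_alarm) yields O(¬report_report).
Premises 3, 4, 7, 8 do not contribute to this derivation.
Hence ¬report_report is obligatory.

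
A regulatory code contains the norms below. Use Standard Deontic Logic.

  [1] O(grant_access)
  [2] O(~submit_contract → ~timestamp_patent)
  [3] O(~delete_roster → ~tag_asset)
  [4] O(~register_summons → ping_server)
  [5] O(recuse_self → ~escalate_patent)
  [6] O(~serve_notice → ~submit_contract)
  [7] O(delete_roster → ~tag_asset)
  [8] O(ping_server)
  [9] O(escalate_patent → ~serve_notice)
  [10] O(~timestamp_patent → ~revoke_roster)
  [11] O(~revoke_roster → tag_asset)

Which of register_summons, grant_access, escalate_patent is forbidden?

By case analysis on ~delete_roster: premise 3 gives O(~delete_roster → ~tag_asset) and premise 7 gives O(delete_roster → ~tag_asset), so O(~tag_asset) either way.
Premise 11, O(~revoke_roster → tag_asset), contraposes to O(~tag_asset → revoke_roster); with O(~tag_asset) we get O(revoke_roster).
Premise 10 is O(~timestamp_patent → ~revoke_roster); contrapositively O(revoke_roster → timestamp_patent). Since O(revoke_roster) holds, K gives O(timestamp_patent).
Premise 2 is O(~submit_contract → ~timestamp_patent); contrapositively O(timestamp_patent → submit_contract). Since O(timestamp_patent) holds, K gives O(submit_contract).
Premise 6, O(~serve_notice → ~submit_contract), contraposes to O(submit_contract → serve_notice); with O(submit_contract) we get O(serve_notice).
Premise 9 is O(escalate_patent → ~serve_notice); contrapositively O(serve_notice → ~escalate_patent). Since O(serve_notice) holds, K gives O(~escalate_patent).
So O(~escalate_patent) holds, i.e. escalate_patent is forbidden. None of the other listed options is forbidden under the premises.

escalate_patent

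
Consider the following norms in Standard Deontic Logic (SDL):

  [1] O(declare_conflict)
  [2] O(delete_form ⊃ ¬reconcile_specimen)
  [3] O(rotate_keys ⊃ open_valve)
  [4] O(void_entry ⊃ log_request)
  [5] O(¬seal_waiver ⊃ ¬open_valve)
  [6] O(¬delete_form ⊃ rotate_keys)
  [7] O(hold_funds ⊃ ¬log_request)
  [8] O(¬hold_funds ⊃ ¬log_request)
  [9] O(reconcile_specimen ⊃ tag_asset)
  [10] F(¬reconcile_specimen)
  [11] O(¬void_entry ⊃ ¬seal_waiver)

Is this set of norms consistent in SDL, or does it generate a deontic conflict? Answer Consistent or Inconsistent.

By case analysis on hold_funds: premise 7 gives O(hold_funds ⊃ ¬log_request) and premise 8 gives O(¬hold_funds ⊃ ¬log_request), so O(¬log_request) either way.
Premise 4 is O(void_entry ⊃ log_request); contrapositively O(¬log_request ⊃ ¬void_entry). Since O(¬log_request) holds, K gives O(¬void_entry).
Applying K to premise 11 (O(¬void_entry ⊃ ¬seal_waiver)) and O(¬void_entry) yields O(¬seal_waiver).
Premise 5 is O(¬seal_waiver ⊃ ¬open_valve); since O(¬seal_waiver), deontic closure gives O(¬open_valve).
Premise 3 is O(rotate_keys ⊃ open_valve); contrapositively O(¬open_valve ⊃ ¬rotate_keys). Since O(¬open_valve) holds, K gives O(¬rotate_keys).
Premise 6, O(¬delete_form ⊃ rotate_keys), contraposes to O(¬rotate_keys ⊃ delete_form); with O(¬rotate_keys) we get O(delete_form).
From O(delete_form) and premise 2, O(delete_form ⊃ ¬reconcile_specimen), we obtain O(¬reconcile_specimen).
Yet premise 10 is F(¬reconcile_specimen), i.e. O(reconcile_specimen).
We now have both O(¬reconcile_specimen) and O(reconcile_specimen) — reconcile_specimen is simultaneously obligatory and forbidden, violating the D-axiom.

Inconsistent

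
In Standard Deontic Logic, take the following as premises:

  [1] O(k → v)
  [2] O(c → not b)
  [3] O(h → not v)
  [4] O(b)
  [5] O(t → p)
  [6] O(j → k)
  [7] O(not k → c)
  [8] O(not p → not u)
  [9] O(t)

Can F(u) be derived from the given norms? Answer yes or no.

Premise 8 is O(not p → not u), but O(not p) is not derivable from the premises, so it does not yield O(not u).
No other premise forces O(not u). An ideal world satisfying every premise can still have u true, so F(u) is not derivable.

No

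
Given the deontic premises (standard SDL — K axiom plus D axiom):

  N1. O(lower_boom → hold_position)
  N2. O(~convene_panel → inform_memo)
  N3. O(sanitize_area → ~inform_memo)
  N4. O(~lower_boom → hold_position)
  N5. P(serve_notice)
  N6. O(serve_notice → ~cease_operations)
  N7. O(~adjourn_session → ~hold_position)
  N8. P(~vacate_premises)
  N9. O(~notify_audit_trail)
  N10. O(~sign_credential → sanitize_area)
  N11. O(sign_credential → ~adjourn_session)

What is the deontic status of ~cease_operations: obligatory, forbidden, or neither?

Neither

Premise 6 is O(serve_notice → ~cease_operations), but O(serve_notice) is not derivable from the premises (the permission P(serve_notice) asserts only ~O(~serve_notice), not O(serve_notice)), so it does not yield O(~cease_operations).
No premise or chain of K-axiom applications forces O(~cease_operations), and none forces O(cease_operations). So ~cease_operations is neither obligatory nor forbidden under these norms.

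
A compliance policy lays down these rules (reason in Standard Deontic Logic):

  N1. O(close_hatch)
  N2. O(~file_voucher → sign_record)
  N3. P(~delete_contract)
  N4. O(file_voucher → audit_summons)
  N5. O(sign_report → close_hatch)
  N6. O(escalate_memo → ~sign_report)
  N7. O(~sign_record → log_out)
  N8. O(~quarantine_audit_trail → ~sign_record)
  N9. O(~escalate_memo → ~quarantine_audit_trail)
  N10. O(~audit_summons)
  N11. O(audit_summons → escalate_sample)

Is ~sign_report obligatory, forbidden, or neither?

From premise 10 we have O(~audit_summons).
Premise 4 is O(file_voucher → audit_summons); contrapositively O(~audit_summons → ~file_voucher). Since O(~audit_summons) holds, K gives O(~file_voucher).
Applying K to premise 2 (O(~file_voucher → sign_record)) and O(~file_voucher) yields O(sign_record).
The contrapositive of premise 8 (O(~quarantine_audit_trail → ~sign_record)) is O(sign_record → quarantine_audit_trail), and O(sign_record) is already established, so O(quarantine_audit_trail).
Premise 9, O(~escalate_memo → ~quarantine_audit_trail), contraposes to O(quarantine_audit_trail → escalate_memo); with O(quarantine_audit_trail) we get O(escalate_memo).
With premise 6, O(escalate_memo → ~sign_report), the K-axiom yields O(~sign_report).
Premises 1, 3, 5, 7, 11 do not contribute to this derivation.
Hence ~sign_report is obligatory.

Obligatory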